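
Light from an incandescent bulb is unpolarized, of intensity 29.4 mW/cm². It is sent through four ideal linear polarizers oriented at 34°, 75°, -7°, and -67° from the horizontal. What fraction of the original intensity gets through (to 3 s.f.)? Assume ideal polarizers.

I/I₀ ≈ 0.00138

Unpolarized light through the first polarizer → I₁ = 29.4 mW/cm²/2 = 14.7 mW/cm², polarized at 34°.
I₂ = I₁ · cos²(41°) = 14.7 · 0.5696 = 8.373 mW/cm².
I₃ = I₂ · cos²(82°) = 8.373 · 0.01937 = 0.1622 mW/cm².
I₄ = I₃ · cos²(60°) = 0.1622 · 0.25 = 0.04054 mW/cm².
Transmitted fraction = 0.001379.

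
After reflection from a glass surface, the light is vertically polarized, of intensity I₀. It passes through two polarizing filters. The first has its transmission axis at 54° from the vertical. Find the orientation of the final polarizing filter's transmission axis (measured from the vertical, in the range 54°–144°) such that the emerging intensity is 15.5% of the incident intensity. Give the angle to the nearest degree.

θ ≈ 102°

I₁ = I₀ cos²(54° − 0°) = I₀ cos²(54°) = 0.3455 I₀.
Need I₂/I₀ = 0.155, so cos²(θ − 54°) = 0.155 / 0.3455 = 0.4486.
θ − 54° = arccos(√0.4486) = 47.9°, giving θ ≈ 54 + 47.9 = 101.9°.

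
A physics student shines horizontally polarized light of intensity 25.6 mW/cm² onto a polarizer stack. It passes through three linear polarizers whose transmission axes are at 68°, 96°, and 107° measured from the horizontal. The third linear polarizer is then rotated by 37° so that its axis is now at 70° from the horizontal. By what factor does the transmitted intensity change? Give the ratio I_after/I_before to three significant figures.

I_new/I_old ≈ 0.838

Before rotation:
I₁ = I₀ cos²(68° − 0°) = I₀ cos²(68°) = 0.1403 I₀.
I₂ = I₁ cos²(96° − 68°) = 0.1403 I₀ · cos²(28°) = 0.1094 I₀.
I₃ = I₂ cos²(107° − 96°) = 0.1094 I₀ · cos²(11°) = 0.1054 I₀.
After rotation:
I₁ = I₀ cos²(68° − 0°) = I₀ cos²(68°) = 0.1403 I₀.
I₂ = I₁ cos²(96° − 68°) = 0.1403 I₀ · cos²(28°) = 0.1094 I₀.
I₃ = I₂ cos²(70° − 96°) = 0.1094 I₀ · cos²(26°) = 0.08838 I₀.
Ratio = 0.08838 / 0.1054 = 0.8384.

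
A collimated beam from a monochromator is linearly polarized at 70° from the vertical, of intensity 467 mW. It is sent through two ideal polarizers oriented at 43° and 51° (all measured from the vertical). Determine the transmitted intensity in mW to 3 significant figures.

I₁ = 467 mW · cos²(27°) = 370.7 mW.
I₂ = I₁ · cos²(8°) = 370.7 · 0.9806 = 363.6 mW.

I ≈ 364 mW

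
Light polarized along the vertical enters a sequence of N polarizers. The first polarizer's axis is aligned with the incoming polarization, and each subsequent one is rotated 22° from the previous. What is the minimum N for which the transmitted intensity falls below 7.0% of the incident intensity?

N = 19

First polarizer is aligned with the polarization: full transmission.
Each further stage multiplies by cos²(22°) = 0.8597.
After N polarizers: T = 0.8597^(N−1). Require T < 0.070 ⇒ N−1 > ln(0.070)/ln(0.8597) = 17.59, so N−1 ≥ 18 and N = 19.
Check: N=19 gives T = 0.06576 < 0.070; N=18 gives T = 0.0765.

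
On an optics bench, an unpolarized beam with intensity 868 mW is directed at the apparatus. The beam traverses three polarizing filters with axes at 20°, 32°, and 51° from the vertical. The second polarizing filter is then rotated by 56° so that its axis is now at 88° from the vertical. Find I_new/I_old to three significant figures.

Before rotation:
Unpolarized light through the first polarizer → I₁ = ½ I₀, now polarized at 20°.
I₂ = I₁ cos²(32° − 20°) = 0.5 I₀ · cos²(12°) = 0.4784 I₀.
I₃ = I₂ cos²(51° − 32°) = 0.4784 I₀ · cos²(19°) = 0.4277 I₀.
After rotation:
Unpolarized light through the first polarizer → I₁ = ½ I₀, now polarized at 20°.
I₂ = I₁ cos²(88° − 20°) = 0.5 I₀ · cos²(68°) = 0.07017 I₀.
I₃ = I₂ cos²(51° − 88°) = 0.07017 I₀ · cos²(37°) = 0.04475 I₀.
Ratio = 0.04475 / 0.4277 = 0.1046.

I_new/I_old ≈ 0.105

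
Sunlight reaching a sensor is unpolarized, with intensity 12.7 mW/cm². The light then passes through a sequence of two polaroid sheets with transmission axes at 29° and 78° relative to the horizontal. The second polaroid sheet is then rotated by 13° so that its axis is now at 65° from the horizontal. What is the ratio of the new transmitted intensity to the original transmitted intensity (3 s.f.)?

Before rotation:
Unpolarized light through the first polarizer → I₁ = ½ I₀, now polarized at 29°.
I₂ = I₁ cos²(78° − 29°) = 0.5 I₀ · cos²(49°) = 0.2152 I₀.
After rotation:
Unpolarized light through the first polarizer → I₁ = ½ I₀, now polarized at 29°.
I₂ = I₁ cos²(65° − 29°) = 0.5 I₀ · cos²(36°) = 0.3273 I₀.
Ratio = 0.3273 / 0.2152 = 1.521.

I_new/I_old ≈ 1.52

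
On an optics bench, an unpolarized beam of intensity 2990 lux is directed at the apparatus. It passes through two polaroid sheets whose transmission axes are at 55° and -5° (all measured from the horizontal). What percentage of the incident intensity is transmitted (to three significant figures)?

≈ 12.5%

Unpolarized light through the first polarizer → I₁ = 2990 lux/2 = 1495 lux, polarized at 55°.
I₂ = I₁ · cos²(60°) = 1495 · 0.25 = 373.8 lux.
That is 12.5% of the incident intensity.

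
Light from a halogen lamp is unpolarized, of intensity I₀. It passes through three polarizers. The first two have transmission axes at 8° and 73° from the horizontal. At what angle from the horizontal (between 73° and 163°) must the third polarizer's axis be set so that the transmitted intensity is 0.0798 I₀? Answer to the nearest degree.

Unpolarized light through the first polarizer → I₁ = ½ I₀, now polarized at 8°.
I₂ = I₁ cos²(73° − 8°) = 0.5 I₀ · cos²(65°) = 0.0893 I₀.
Need I₃/I₀ = 0.0798, so cos²(θ − 73°) = 0.0798 / 0.0893 = 0.8936.
θ − 73° = arccos(√0.8936) = 19.0°, giving θ ≈ 73 + 19.0 = 92.0°.

θ ≈ 92°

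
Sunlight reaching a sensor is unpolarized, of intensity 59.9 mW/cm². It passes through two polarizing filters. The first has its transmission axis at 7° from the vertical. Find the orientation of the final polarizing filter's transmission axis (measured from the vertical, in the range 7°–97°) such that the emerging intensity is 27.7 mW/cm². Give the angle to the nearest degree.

θ ≈ 23°

Unpolarized light through the first polarizer → I₁ = ½ I₀, now polarized at 7°.
Target fraction: 27.7 / 59.9 mW/cm² = 0.4624 of I₀.
Need I₂/I₀ = 0.4624, so cos²(θ − 7°) = 0.4624 / 0.5 = 0.9249.
θ − 7° = arccos(√0.9249) = 15.9°, giving θ ≈ 7 + 15.9 = 22.9°.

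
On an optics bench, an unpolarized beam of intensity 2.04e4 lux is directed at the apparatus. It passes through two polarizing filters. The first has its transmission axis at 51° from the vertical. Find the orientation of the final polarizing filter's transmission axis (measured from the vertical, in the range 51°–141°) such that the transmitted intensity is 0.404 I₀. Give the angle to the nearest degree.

θ ≈ 77°

Unpolarized light through the first polarizer → I₁ = ½ I₀, now polarized at 51°.
Need I₂/I₀ = 0.404, so cos²(θ − 51°) = 0.404 / 0.5 = 0.808.
θ − 51° = arccos(√0.808) = 26.0°, giving θ ≈ 51 + 26.0 = 77.0°.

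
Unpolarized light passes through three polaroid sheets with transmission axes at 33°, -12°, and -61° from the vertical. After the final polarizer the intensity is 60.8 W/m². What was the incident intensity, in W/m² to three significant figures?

I₀ ≈ 565 W/m²

Unpolarized light through the first polarizer → I₁ = ½ I₀, now polarized at 33°.
I₂ = I₁ cos²(-12° − 33°) = 0.5 I₀ · cos²(45°) = 0.25 I₀.
I₃ = I₂ cos²(-61° + 12°) = 0.25 I₀ · cos²(49°) = 0.1076 I₀.
So 60.8 W/m² = 0.1076 I₀, giving I₀ = 60.8/0.1076 = 565 W/m².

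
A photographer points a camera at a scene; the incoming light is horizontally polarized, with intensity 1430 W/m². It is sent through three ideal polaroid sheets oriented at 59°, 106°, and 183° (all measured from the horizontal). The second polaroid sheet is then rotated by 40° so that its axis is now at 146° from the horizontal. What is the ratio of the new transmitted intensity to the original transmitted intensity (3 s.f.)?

Before rotation:
I₁ = I₀ cos²(59° − 0°) = I₀ cos²(59°) = 0.2653 I₀.
I₂ = I₁ cos²(106° − 59°) = 0.2653 I₀ · cos²(47°) = 0.1234 I₀.
I₃ = I₂ cos²(183° − 106°) = 0.1234 I₀ · cos²(77°) = 0.006243 I₀.
After rotation:
I₁ = I₀ cos²(59° − 0°) = I₀ cos²(59°) = 0.2653 I₀.
I₂ = I₁ cos²(146° − 59°) = 0.2653 I₀ · cos²(87°) = 0.0007266 I₀.
I₃ = I₂ cos²(183° − 146°) = 0.0007266 I₀ · cos²(37°) = 0.0004634 I₀.
Ratio = 0.0004634 / 0.006243 = 0.07423.

I_new/I_old ≈ 0.0742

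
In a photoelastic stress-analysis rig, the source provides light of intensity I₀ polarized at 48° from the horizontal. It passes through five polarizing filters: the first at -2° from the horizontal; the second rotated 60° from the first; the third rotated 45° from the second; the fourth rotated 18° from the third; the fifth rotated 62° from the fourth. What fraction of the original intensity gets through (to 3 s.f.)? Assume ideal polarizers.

I₁ = I₀ cos²(-2° − 48°) = I₀ cos²(50°) = 0.4132 I₀.
I₂ = I₁ cos²(60°) = 0.4132 · 0.25 I₀ = 0.1033 I₀.
I₃ = I₂ cos²(45°) = 0.1033 · 0.5 I₀ = 0.05165 I₀.
I₄ = I₃ cos²(18°) = 0.05165 · 0.9045 I₀ = 0.04672 I₀.
I₅ = I₄ cos²(62°) = 0.04672 · 0.2204 I₀ = 0.0103 I₀.
Transmitted fraction = 0.0103.

≈ 0.0103 I₀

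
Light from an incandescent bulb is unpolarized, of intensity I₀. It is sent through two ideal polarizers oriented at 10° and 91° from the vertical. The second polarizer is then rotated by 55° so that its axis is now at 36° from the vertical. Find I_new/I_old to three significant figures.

Before rotation:
Unpolarized light through the first polarizer → I₁ = ½ I₀, now polarized at 10°.
I₂ = I₁ cos²(91° − 10°) = 0.5 I₀ · cos²(81°) = 0.01224 I₀.
After rotation:
Unpolarized light through the first polarizer → I₁ = ½ I₀, now polarized at 10°.
I₂ = I₁ cos²(36° − 10°) = 0.5 I₀ · cos²(26°) = 0.4039 I₀.
Ratio = 0.4039 / 0.01224 = 33.01.

I_new/I_old ≈ 33.0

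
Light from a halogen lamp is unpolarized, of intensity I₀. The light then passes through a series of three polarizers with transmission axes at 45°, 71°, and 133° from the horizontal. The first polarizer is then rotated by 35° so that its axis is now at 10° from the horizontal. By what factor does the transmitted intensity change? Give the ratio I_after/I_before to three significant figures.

Before rotation:
Unpolarized light through the first polarizer → I₁ = ½ I₀, now polarized at 45°.
I₂ = I₁ cos²(71° − 45°) = 0.5 I₀ · cos²(26°) = 0.4039 I₀.
I₃ = I₂ cos²(133° − 71°) = 0.4039 I₀ · cos²(62°) = 0.08902 I₀.
After rotation:
Unpolarized light through the first polarizer → I₁ = ½ I₀, now polarized at 10°.
I₂ = I₁ cos²(71° − 10°) = 0.5 I₀ · cos²(61°) = 0.1175 I₀.
I₃ = I₂ cos²(133° − 71°) = 0.1175 I₀ · cos²(62°) = 0.0259 I₀.
Ratio = 0.0259 / 0.08902 = 0.291.

I_new/I_old ≈ 0.291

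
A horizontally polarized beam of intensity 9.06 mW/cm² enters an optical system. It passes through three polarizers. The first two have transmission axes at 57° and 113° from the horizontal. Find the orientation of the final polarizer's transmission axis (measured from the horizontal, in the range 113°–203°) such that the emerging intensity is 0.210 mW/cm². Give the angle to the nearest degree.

θ ≈ 173°

By Malus's law, I₁ = I₀ cos²(57° − 0°) = I₀ cos²(57°) = 0.2966 I₀.
I₂ = I₁ cos²(113° − 57°) = 0.2966 I₀ · cos²(56°) = 0.09276 I₀.
Target fraction: 0.210 / 9.06 mW/cm² = 0.02318 of I₀.
Need I₃/I₀ = 0.02318, so cos²(θ − 113°) = 0.02318 / 0.09276 = 0.2499.
θ − 113° = arccos(√0.2499) = 60.0°, giving θ ≈ 113 + 60.0 = 173.0°.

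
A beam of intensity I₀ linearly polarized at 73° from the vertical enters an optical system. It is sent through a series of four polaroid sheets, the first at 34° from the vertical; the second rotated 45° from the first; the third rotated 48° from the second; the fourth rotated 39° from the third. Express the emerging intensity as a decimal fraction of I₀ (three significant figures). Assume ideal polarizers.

≈ 0.0817 I₀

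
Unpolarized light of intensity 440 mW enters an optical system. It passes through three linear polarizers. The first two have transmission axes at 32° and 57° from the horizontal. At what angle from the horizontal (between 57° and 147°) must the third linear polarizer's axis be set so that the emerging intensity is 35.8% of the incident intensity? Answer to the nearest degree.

θ ≈ 78°

Unpolarized light through the first polarizer → I₁ = ½ I₀, now polarized at 32°.
I₂ = I₁ cos²(57° − 32°) = 0.5 I₀ · cos²(25°) = 0.4107 I₀.
Need I₃/I₀ = 0.358, so cos²(θ − 57°) = 0.358 / 0.4107 = 0.8717.
θ − 57° = arccos(√0.8717) = 21.0°, giving θ ≈ 57 + 21.0 = 78.0°.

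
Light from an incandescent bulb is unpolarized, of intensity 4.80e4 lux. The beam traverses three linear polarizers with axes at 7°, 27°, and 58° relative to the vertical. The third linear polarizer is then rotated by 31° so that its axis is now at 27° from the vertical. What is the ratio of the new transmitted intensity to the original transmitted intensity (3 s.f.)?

Before rotation:
Unpolarized light through the first polarizer → I₁ = ½ I₀, now polarized at 7°.
I₂ = I₁ cos²(27° − 7°) = 0.5 I₀ · cos²(20°) = 0.4415 I₀.
I₃ = I₂ cos²(58° − 27°) = 0.4415 I₀ · cos²(31°) = 0.3244 I₀.
After rotation:
Unpolarized light through the first polarizer → I₁ = ½ I₀, now polarized at 7°.
I₂ = I₁ cos²(27° − 7°) = 0.5 I₀ · cos²(20°) = 0.4415 I₀.
I₃ = I₂ cos²(27° − 27°) = 0.4415 I₀ · cos²(0°) = 0.4415 I₀.
Ratio = 0.4415 / 0.3244 = 1.361.

I_new/I_old ≈ 1.36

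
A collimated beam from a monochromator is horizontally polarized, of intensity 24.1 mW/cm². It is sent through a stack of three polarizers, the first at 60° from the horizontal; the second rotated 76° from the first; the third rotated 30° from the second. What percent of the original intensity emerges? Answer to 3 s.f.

≈ 1.10%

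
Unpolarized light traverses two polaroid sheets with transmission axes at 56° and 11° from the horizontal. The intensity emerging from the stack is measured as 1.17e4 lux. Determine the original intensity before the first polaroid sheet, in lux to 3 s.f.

I₀ ≈ 4.68e4 lux

Unpolarized light through the first polarizer → I₁ = ½ I₀, now polarized at 56°.
I₂ = I₁ cos²(11° − 56°) = 0.5 I₀ · cos²(45°) = 0.25 I₀.
So 1.17e4 lux = 0.25 I₀, giving I₀ = 1.17e4/0.25 = 4.68e+04 lux.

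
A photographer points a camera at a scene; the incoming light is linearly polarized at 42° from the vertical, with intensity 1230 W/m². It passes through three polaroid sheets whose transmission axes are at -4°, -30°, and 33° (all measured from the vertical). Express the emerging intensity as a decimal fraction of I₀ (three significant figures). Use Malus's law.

I/I₀ ≈ 0.0803

By Malus's law, I₁ = 1230 W/m² · cos²(46°) = 593.5 W/m².
I₂ = I₁ · cos²(26°) = 593.5 · 0.8078 = 479.5 W/m².
I₃ = I₂ · cos²(63°) = 479.5 · 0.2061 = 98.82 W/m².
Transmitted fraction = 0.08034.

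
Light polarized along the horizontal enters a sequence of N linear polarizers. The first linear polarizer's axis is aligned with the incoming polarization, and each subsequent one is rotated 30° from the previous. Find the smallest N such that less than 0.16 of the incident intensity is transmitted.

First polarizer is aligned with the polarization: full transmission.
Each further stage multiplies by cos²(30°) = 0.75.
After N polarizers: T = 0.75^(N−1). Require T < 0.16 ⇒ N−1 > ln(0.16)/ln(0.75) = 6.37, so N−1 ≥ 7 and N = 8.
Check: N=8 gives T = 0.1335 < 0.16; N=7 gives T = 0.178.

N = 8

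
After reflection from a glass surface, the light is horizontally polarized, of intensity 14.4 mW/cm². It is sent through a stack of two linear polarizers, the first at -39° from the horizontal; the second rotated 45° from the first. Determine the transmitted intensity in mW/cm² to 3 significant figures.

I ≈ 4.35 mW/cm²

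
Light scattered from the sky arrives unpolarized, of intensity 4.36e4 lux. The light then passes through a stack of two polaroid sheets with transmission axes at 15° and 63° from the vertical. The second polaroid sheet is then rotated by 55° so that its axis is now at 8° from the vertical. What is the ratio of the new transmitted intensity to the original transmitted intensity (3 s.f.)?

I_new/I_old ≈ 2.20

Before rotation:
Unpolarized light through the first polarizer → I₁ = ½ I₀, now polarized at 15°.
I₂ = I₁ cos²(63° − 15°) = 0.5 I₀ · cos²(48°) = 0.2239 I₀.
After rotation:
Unpolarized light through the first polarizer → I₁ = ½ I₀, now polarized at 15°.
I₂ = I₁ cos²(8° − 15°) = 0.5 I₀ · cos²(7°) = 0.4926 I₀.
Ratio = 0.4926 / 0.2239 = 2.2.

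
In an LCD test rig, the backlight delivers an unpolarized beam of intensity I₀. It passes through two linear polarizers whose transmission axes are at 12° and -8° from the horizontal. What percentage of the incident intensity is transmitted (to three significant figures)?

Unpolarized light through the first polarizer → I₁ = ½ I₀, now polarized at 12°.
I₂ = I₁ cos²(-8° − 12°) = 0.5 I₀ · cos²(20°) = 0.4415 I₀.
That is 44.15% of the incident intensity.

≈ 44.2%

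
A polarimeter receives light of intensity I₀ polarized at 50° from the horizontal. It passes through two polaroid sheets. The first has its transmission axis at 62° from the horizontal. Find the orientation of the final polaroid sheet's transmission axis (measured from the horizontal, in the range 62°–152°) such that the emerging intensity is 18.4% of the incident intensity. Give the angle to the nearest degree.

By Malus's law, I₁ = I₀ cos²(62° − 50°) = I₀ cos²(12°) = 0.9568 I₀.
Need I₂/I₀ = 0.184, so cos²(θ − 62°) = 0.184 / 0.9568 = 0.1923.
θ − 62° = arccos(√0.1923) = 64.0°, giving θ ≈ 62 + 64.0 = 126.0°.

θ ≈ 126°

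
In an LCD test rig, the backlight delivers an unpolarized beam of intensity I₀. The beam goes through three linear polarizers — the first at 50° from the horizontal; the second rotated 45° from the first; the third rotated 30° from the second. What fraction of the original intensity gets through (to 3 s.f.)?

Unpolarized light through the first polarizer → I₁ = ½ I₀, now polarized at 50°.
I₂ = I₁ cos²(45°) = 0.5 · 0.5 I₀ = 0.25 I₀.
I₃ = I₂ cos²(30°) = 0.25 · 0.75 I₀ = 0.1875 I₀.
Transmitted fraction = 0.1875.

≈ 0.188 I₀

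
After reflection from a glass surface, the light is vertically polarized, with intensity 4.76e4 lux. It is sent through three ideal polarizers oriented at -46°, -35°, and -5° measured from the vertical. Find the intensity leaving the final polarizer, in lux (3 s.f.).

I₁ = 4.76e4 lux · cos²(46°) = 2.297e+04 lux.
I₂ = I₁ · cos²(11°) = 2.297e+04 · 0.9636 = 2.213e+04 lux.
I₃ = I₂ · cos²(30°) = 2.213e+04 · 0.75 = 1.66e+04 lux.

I ≈ 1.66e4 lux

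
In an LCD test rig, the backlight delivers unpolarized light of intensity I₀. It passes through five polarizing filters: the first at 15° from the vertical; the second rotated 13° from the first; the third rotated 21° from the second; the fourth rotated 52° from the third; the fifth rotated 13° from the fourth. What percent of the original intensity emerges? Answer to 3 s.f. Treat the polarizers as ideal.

≈ 14.9%

Unpolarized light through the first polarizer → I₁ = ½ I₀, now polarized at 15°.
I₂ = I₁ cos²(13°) = 0.5 · 0.9494 I₀ = 0.4747 I₀.
I₃ = I₂ cos²(21°) = 0.4747 · 0.8716 I₀ = 0.4137 I₀.
I₄ = I₃ cos²(52°) = 0.4137 · 0.379 I₀ = 0.1568 I₀.
I₅ = I₄ cos²(13°) = 0.1568 · 0.9494 I₀ = 0.1489 I₀.
That is 14.89% of the incident intensity.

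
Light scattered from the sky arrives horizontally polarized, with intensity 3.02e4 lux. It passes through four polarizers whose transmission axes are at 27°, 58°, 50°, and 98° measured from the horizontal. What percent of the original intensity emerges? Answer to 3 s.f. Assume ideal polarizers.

I₁ = 3.02e4 lux · cos²(27°) = 2.398e+04 lux.
I₂ = I₁ · cos²(31°) = 2.398e+04 · 0.7347 = 1.762e+04 lux.
I₃ = I₂ · cos²(8°) = 1.762e+04 · 0.9806 = 1.727e+04 lux.
I₄ = I₃ · cos²(48°) = 1.727e+04 · 0.4477 = 7734 lux.
That is 25.61% of the incident intensity.

≈ 25.6%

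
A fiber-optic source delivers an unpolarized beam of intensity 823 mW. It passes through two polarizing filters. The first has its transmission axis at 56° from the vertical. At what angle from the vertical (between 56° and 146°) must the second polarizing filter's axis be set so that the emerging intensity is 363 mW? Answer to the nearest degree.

Unpolarized light through the first polarizer → I₁ = ½ I₀, now polarized at 56°.
Target fraction: 363 / 823 mW = 0.4411 of I₀.
Need I₂/I₀ = 0.4411, so cos²(θ − 56°) = 0.4411 / 0.5 = 0.8821.
θ − 56° = arccos(√0.8821) = 20.1°, giving θ ≈ 56 + 20.1 = 76.1°.

θ ≈ 76°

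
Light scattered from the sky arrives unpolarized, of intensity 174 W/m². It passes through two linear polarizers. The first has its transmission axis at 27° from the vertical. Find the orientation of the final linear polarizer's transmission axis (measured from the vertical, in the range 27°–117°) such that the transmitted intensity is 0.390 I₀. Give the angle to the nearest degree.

Unpolarized light through the first polarizer → I₁ = ½ I₀, now polarized at 27°.
Need I₂/I₀ = 0.39, so cos²(θ − 27°) = 0.39 / 0.5 = 0.78.
θ − 27° = arccos(√0.78) = 28.0°, giving θ ≈ 27 + 28.0 = 55.0°.

θ ≈ 55°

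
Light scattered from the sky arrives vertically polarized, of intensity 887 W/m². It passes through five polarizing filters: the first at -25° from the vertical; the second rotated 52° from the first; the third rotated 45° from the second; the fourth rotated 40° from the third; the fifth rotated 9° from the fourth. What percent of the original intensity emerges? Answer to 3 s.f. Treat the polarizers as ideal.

≈ 8.91%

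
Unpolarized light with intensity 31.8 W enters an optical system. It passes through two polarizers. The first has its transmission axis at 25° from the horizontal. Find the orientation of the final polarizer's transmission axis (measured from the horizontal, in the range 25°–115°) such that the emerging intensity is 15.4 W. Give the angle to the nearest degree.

θ ≈ 35°

Unpolarized light through the first polarizer → I₁ = ½ I₀, now polarized at 25°.
Target fraction: 15.4 / 31.8 W = 0.4843 of I₀.
Need I₂/I₀ = 0.4843, so cos²(θ − 25°) = 0.4843 / 0.5 = 0.9686.
θ − 25° = arccos(√0.9686) = 10.2°, giving θ ≈ 25 + 10.2 = 35.2°.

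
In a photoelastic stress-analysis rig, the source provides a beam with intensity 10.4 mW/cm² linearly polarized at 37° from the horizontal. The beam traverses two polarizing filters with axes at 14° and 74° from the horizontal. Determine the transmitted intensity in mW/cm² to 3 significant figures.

I ≈ 2.20 mW/cm²

I₁ = 10.4 mW/cm² · cos²(23°) = 8.812 mW/cm².
I₂ = I₁ · cos²(60°) = 8.812 · 0.25 = 2.203 mW/cm².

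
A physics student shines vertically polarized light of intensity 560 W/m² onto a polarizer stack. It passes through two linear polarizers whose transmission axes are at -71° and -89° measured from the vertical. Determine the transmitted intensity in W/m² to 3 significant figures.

By Malus's law, I₁ = 560 W/m² · cos²(71°) = 59.36 W/m².
I₂ = I₁ · cos²(18°) = 59.36 · 0.9045 = 53.69 W/m².

I ≈ 53.7 W/m²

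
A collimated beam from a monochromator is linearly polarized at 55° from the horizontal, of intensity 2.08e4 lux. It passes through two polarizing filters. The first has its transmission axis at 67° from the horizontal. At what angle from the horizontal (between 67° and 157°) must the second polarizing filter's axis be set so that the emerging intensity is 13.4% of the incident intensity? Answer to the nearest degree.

θ ≈ 135°

I₁ = I₀ cos²(67° − 55°) = I₀ cos²(12°) = 0.9568 I₀.
Need I₂/I₀ = 0.134, so cos²(θ − 67°) = 0.134 / 0.9568 = 0.1401.
θ − 67° = arccos(√0.1401) = 68.0°, giving θ ≈ 67 + 68.0 = 135.0°.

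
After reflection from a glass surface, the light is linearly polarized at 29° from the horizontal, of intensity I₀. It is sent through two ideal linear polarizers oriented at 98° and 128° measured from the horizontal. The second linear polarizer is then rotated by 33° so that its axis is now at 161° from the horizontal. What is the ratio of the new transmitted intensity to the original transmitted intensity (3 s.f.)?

I_new/I_old ≈ 0.275

Before rotation:
I₁ = I₀ cos²(98° − 29°) = I₀ cos²(69°) = 0.1284 I₀.
I₂ = I₁ cos²(128° − 98°) = 0.1284 I₀ · cos²(30°) = 0.09632 I₀.
After rotation:
I₁ = I₀ cos²(98° − 29°) = I₀ cos²(69°) = 0.1284 I₀.
I₂ = I₁ cos²(161° − 98°) = 0.1284 I₀ · cos²(63°) = 0.02647 I₀.
Ratio = 0.02647 / 0.09632 = 0.2748.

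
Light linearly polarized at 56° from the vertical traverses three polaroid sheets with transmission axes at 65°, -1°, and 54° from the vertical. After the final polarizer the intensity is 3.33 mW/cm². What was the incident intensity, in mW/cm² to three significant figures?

I₀ ≈ 62.7 mW/cm²

I₁ = I₀ cos²(65° − 56°) = I₀ cos²(9°) = 0.9755 I₀.
I₂ = I₁ cos²(-1° − 65°) = 0.9755 I₀ · cos²(66°) = 0.1614 I₀.
I₃ = I₂ cos²(54° + 1°) = 0.1614 I₀ · cos²(55°) = 0.05309 I₀.
So 3.33 mW/cm² = 0.05309 I₀, giving I₀ = 3.33/0.05309 = 62.72 mW/cm².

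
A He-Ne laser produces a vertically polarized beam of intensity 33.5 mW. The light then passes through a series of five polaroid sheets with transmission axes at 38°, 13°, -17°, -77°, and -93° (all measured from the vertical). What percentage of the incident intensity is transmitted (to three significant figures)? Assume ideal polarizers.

I₁ = 33.5 mW · cos²(38°) = 20.8 mW.
I₂ = I₁ · cos²(25°) = 20.8 · 0.8214 = 17.09 mW.
I₃ = I₂ · cos²(30°) = 17.09 · 0.75 = 12.82 mW.
I₄ = I₃ · cos²(60°) = 12.82 · 0.25 = 3.204 mW.
I₅ = I₄ · cos²(16°) = 3.204 · 0.924 = 2.96 mW.
That is 8.837% of the incident intensity.

≈ 8.84%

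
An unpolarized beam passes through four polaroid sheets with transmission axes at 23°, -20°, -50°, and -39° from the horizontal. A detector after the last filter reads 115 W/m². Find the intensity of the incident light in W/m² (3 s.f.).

Unpolarized light through the first polarizer → I₁ = ½ I₀, now polarized at 23°.
I₂ = I₁ cos²(-20° − 23°) = 0.5 I₀ · cos²(43°) = 0.2674 I₀.
I₃ = I₂ cos²(-50° + 20°) = 0.2674 I₀ · cos²(30°) = 0.2006 I₀.
I₄ = I₃ cos²(-39° + 50°) = 0.2006 I₀ · cos²(11°) = 0.1933 I₀.
So 115 W/m² = 0.1933 I₀, giving I₀ = 115/0.1933 = 595 W/m².

I₀ ≈ 595 W/m²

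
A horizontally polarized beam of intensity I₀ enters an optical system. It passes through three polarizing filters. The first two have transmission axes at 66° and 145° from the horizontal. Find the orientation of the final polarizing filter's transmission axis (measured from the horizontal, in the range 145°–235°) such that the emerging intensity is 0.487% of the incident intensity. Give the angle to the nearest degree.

θ ≈ 171°

By Malus's law, I₁ = I₀ cos²(66° − 0°) = I₀ cos²(66°) = 0.1654 I₀.
I₂ = I₁ cos²(145° − 66°) = 0.1654 I₀ · cos²(79°) = 0.006023 I₀.
Need I₃/I₀ = 0.00487, so cos²(θ − 145°) = 0.00487 / 0.006023 = 0.8085.
θ − 145° = arccos(√0.8085) = 25.9°, giving θ ≈ 145 + 25.9 = 170.9°.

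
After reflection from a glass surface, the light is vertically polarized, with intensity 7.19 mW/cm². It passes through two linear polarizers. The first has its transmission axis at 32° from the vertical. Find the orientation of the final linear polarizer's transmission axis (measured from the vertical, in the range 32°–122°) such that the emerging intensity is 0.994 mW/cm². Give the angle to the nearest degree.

θ ≈ 96°

I₁ = I₀ cos²(32° − 0°) = I₀ cos²(32°) = 0.7192 I₀.
Target fraction: 0.994 / 7.19 mW/cm² = 0.1382 of I₀.
Need I₂/I₀ = 0.1382, so cos²(θ − 32°) = 0.1382 / 0.7192 = 0.1922.
θ − 32° = arccos(√0.1922) = 64.0°, giving θ ≈ 32 + 64.0 = 96.0°.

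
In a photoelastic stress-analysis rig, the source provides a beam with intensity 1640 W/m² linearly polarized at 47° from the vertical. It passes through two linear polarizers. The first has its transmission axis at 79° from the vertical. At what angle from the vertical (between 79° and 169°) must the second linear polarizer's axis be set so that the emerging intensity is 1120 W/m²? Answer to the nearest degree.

θ ≈ 92°

By Malus's law, I₁ = I₀ cos²(79° − 47°) = I₀ cos²(32°) = 0.7192 I₀.
Target fraction: 1120 / 1640 W/m² = 0.6829 of I₀.
Need I₂/I₀ = 0.6829, so cos²(θ − 79°) = 0.6829 / 0.7192 = 0.9496.
θ − 79° = arccos(√0.9496) = 13.0°, giving θ ≈ 79 + 13.0 = 92.0°.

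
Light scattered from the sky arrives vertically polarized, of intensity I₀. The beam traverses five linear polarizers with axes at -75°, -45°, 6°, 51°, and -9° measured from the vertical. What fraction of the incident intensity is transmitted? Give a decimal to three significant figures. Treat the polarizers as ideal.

I₁ = I₀ cos²(-75° − 0°) = I₀ cos²(75°) = 0.06699 I₀.
I₂ = I₁ cos²(-45° + 75°) = 0.06699 I₀ · cos²(30°) = 0.05024 I₀.
I₃ = I₂ cos²(6° + 45°) = 0.05024 I₀ · cos²(51°) = 0.0199 I₀.
I₄ = I₃ cos²(51° − 6°) = 0.0199 I₀ · cos²(45°) = 0.009949 I₀.
I₅ = I₄ cos²(-9° − 51°) = 0.009949 I₀ · cos²(60°) = 0.002487 I₀.
Transmitted fraction = 0.002487.

≈ 0.00249 I₀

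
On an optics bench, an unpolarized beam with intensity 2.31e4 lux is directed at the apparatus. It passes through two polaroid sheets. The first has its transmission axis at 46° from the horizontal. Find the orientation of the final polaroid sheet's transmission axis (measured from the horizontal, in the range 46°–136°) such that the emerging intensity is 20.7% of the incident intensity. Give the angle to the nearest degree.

Unpolarized light through the first polarizer → I₁ = ½ I₀, now polarized at 46°.
Need I₂/I₀ = 0.207, so cos²(θ − 46°) = 0.207 / 0.5 = 0.414.
θ − 46° = arccos(√0.414) = 50.0°, giving θ ≈ 46 + 50.0 = 96.0°.

θ ≈ 96°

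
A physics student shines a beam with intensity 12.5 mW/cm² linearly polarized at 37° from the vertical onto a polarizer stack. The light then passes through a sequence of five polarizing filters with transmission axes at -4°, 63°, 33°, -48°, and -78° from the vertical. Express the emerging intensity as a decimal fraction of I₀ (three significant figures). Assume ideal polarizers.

I₁ = 12.5 mW/cm² · cos²(41°) = 7.12 mW/cm².
I₂ = I₁ · cos²(67°) = 7.12 · 0.1527 = 1.087 mW/cm².
I₃ = I₂ · cos²(30°) = 1.087 · 0.75 = 0.8152 mW/cm².
I₄ = I₃ · cos²(81°) = 0.8152 · 0.02447 = 0.01995 mW/cm².
I₅ = I₄ · cos²(30°) = 0.01995 · 0.75 = 0.01496 mW/cm².
Transmitted fraction = 0.001197.

I/I₀ ≈ 0.00120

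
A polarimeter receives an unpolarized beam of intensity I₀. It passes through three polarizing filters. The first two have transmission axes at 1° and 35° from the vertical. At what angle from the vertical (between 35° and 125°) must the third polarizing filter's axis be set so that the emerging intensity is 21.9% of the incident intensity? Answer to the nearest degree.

Unpolarized light through the first polarizer → I₁ = ½ I₀, now polarized at 1°.
I₂ = I₁ cos²(35° − 1°) = 0.5 I₀ · cos²(34°) = 0.3437 I₀.
Need I₃/I₀ = 0.219, so cos²(θ − 35°) = 0.219 / 0.3437 = 0.6373.
θ − 35° = arccos(√0.6373) = 37.0°, giving θ ≈ 35 + 37.0 = 72.0°.

θ ≈ 72°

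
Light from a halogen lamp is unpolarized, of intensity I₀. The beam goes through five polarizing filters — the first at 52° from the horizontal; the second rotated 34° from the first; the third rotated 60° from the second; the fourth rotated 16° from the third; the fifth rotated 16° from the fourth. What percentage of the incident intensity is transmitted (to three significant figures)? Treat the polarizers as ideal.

≈ 7.34%

Unpolarized light through the first polarizer → I₁ = ½ I₀, now polarized at 52°.
I₂ = I₁ cos²(34°) = 0.5 · 0.6873 I₀ = 0.3437 I₀.
I₃ = I₂ cos²(60°) = 0.3437 · 0.25 I₀ = 0.08591 I₀.
I₄ = I₃ cos²(16°) = 0.08591 · 0.924 I₀ = 0.07939 I₀.
I₅ = I₄ cos²(16°) = 0.07939 · 0.924 I₀ = 0.07335 I₀.
That is 7.335% of the incident intensity.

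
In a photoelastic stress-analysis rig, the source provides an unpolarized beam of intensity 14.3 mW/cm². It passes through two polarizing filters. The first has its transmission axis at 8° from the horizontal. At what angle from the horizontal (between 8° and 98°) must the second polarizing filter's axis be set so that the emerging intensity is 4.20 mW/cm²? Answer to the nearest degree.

Unpolarized light through the first polarizer → I₁ = ½ I₀, now polarized at 8°.
Target fraction: 4.20 / 14.3 mW/cm² = 0.2937 of I₀.
Need I₂/I₀ = 0.2937, so cos²(θ − 8°) = 0.2937 / 0.5 = 0.5874.
θ − 8° = arccos(√0.5874) = 40.0°, giving θ ≈ 8 + 40.0 = 48.0°.

θ ≈ 48°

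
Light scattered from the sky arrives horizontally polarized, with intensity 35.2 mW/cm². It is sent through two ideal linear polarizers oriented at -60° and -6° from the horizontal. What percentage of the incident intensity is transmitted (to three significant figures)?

≈ 8.64%

I₁ = 35.2 mW/cm² · cos²(60°) = 8.8 mW/cm².
I₂ = I₁ · cos²(54°) = 8.8 · 0.3455 = 3.04 mW/cm².
That is 8.637% of the incident intensity.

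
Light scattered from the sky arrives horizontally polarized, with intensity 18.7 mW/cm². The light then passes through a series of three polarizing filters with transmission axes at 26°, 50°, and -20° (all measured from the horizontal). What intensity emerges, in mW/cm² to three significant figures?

I₁ = 18.7 mW/cm² · cos²(26°) = 15.11 mW/cm².
I₂ = I₁ · cos²(24°) = 15.11 · 0.8346 = 12.61 mW/cm².
I₃ = I₂ · cos²(70°) = 12.61 · 0.117 = 1.475 mW/cm².

I ≈ 1.47 mW/cm²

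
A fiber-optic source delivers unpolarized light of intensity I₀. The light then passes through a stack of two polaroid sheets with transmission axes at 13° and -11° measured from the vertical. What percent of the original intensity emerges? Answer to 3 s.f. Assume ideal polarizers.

Unpolarized light through the first polarizer → I₁ = ½ I₀, now polarized at 13°.
I₂ = I₁ cos²(-11° − 13°) = 0.5 I₀ · cos²(24°) = 0.4173 I₀.
That is 41.73% of the incident intensity.

≈ 41.7%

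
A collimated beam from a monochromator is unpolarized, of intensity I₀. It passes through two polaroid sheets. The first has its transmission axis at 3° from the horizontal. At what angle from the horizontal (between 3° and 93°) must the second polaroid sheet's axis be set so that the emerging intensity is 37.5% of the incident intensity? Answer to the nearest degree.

θ ≈ 33°

Unpolarized light through the first polarizer → I₁ = ½ I₀, now polarized at 3°.
Need I₂/I₀ = 0.375, so cos²(θ − 3°) = 0.375 / 0.5 = 0.75.
θ − 3° = arccos(√0.75) = 30.0°, giving θ ≈ 3 + 30.0 = 33.0°.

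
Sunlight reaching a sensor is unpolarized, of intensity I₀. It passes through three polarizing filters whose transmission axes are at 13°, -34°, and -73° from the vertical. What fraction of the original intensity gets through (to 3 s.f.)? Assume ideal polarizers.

≈ 0.140 I₀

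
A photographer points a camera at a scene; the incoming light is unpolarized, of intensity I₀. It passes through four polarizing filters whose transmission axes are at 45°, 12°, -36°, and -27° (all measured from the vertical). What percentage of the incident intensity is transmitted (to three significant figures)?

Unpolarized light through the first polarizer → I₁ = ½ I₀, now polarized at 45°.
I₂ = I₁ cos²(12° − 45°) = 0.5 I₀ · cos²(33°) = 0.3517 I₀.
I₃ = I₂ cos²(-36° − 12°) = 0.3517 I₀ · cos²(48°) = 0.1575 I₀.
I₄ = I₃ cos²(-27° + 36°) = 0.1575 I₀ · cos²(9°) = 0.1536 I₀.
That is 15.36% of the incident intensity.

≈ 15.4%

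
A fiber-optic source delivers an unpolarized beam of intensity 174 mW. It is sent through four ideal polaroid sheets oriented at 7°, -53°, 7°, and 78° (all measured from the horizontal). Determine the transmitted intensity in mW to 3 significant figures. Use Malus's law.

Unpolarized light through the first polarizer → I₁ = 174 mW/2 = 87 mW, polarized at 7°.
I₂ = I₁ · cos²(60°) = 87 · 0.25 = 21.75 mW.
I₃ = I₂ · cos²(60°) = 21.75 · 0.25 = 5.438 mW.
I₄ = I₃ · cos²(71°) = 5.438 · 0.106 = 0.5763 mW.

I ≈ 0.576 mW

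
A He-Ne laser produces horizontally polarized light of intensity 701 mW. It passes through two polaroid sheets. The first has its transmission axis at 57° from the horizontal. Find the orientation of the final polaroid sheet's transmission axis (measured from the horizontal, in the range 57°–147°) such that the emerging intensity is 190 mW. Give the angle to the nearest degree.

I₁ = I₀ cos²(57° − 0°) = I₀ cos²(57°) = 0.2966 I₀.
Target fraction: 190 / 701 mW = 0.271 of I₀.
Need I₂/I₀ = 0.271, so cos²(θ − 57°) = 0.271 / 0.2966 = 0.9137.
θ − 57° = arccos(√0.9137) = 17.1°, giving θ ≈ 57 + 17.1 = 74.1°.

θ ≈ 74°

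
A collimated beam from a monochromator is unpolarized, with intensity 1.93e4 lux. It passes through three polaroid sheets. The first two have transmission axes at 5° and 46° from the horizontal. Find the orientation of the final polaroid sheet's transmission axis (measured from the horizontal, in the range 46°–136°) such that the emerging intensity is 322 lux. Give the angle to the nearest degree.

Unpolarized light through the first polarizer → I₁ = ½ I₀, now polarized at 5°.
I₂ = I₁ cos²(46° − 5°) = 0.5 I₀ · cos²(41°) = 0.2848 I₀.
Target fraction: 322 / 1.93e4 lux = 0.01668 of I₀.
Need I₃/I₀ = 0.01668, so cos²(θ − 46°) = 0.01668 / 0.2848 = 0.05858.
θ − 46° = arccos(√0.05858) = 76.0°, giving θ ≈ 46 + 76.0 = 122.0°.

θ ≈ 122°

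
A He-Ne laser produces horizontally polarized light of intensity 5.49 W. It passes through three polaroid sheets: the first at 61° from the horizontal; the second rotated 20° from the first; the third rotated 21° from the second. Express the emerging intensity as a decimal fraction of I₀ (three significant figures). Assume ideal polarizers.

I/I₀ ≈ 0.181

I₁ = 5.49 W · cos²(61°) = 1.29 W.
I₂ = I₁ · cos²(20°) = 1.29 · 0.883 = 1.139 W.
I₃ = I₂ · cos²(21°) = 1.139 · 0.8716 = 0.9931 W.
Transmitted fraction = 0.1809.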